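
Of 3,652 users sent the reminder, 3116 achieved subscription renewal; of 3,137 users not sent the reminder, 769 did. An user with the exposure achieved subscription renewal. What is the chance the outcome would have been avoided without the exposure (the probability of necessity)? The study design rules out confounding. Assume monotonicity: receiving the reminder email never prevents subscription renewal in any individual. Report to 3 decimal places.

PN ≈ 0.713

p₁ = P(outcome | exposed) = 3116/3652 = 0.85323
p₀ = P(outcome | unexposed) = 769/3137 = 0.24514
Under exogeneity and monotonicity, PN = (p₁ − p₀) / p₁.
PN = (0.85323 − 0.24514) / 0.85323 = 0.60809 / 0.85323 ≈ 0.7127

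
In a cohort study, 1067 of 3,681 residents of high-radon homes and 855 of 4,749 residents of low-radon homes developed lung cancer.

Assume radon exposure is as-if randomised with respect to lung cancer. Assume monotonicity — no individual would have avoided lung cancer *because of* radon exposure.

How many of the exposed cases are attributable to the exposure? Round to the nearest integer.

about 404 cases

p₁ = P(outcome | exposed) = 1067/3681 = 0.28987
p₀ = P(outcome | unexposed) = 855/4749 = 0.18004
PN = (p₁ − p₀)/p₁ = (0.28987 − 0.18004) / 0.28987 ≈ 0.37889.
Attributable cases ≈ PN × (exposed cases) = 0.37889 × 1067 ≈ 404.28.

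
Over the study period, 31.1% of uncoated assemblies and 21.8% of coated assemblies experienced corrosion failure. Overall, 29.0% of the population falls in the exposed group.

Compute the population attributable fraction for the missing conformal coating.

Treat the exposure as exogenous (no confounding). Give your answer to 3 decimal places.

PAF ≈ 0.110

p₁ = 0.311, p₀ = 0.218.
Overall risk P(Y=1) = π·p₁ + (1−π)·p₀ = 0.29×0.311 + 0.71×0.218 = 0.24497.
Under exogeneity, PAF = [P(Y=1) − p₀] / P(Y=1).
PAF = (0.24497 − 0.218) / 0.24497 ≈ 0.1101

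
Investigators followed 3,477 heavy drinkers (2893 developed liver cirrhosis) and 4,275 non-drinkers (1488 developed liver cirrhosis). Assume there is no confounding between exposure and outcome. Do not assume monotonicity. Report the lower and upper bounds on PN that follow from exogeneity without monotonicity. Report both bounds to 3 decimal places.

0.582 ≤ PN ≤ 0.784

p₁ = P(outcome | exposed) = 2893/3477 = 0.83204
p₀ = P(outcome | unexposed) = 1488/4275 = 0.34807
Under exogeneity alone the bounds on PN are max{0,(p₁−p₀)/p₁} ≤ PN ≤ min{1,(1−p₀)/p₁}.
  lower = (p₁ − p₀)/p₁ = 0.48397 / 0.83204 ≈ 0.5817
  upper = min{1, (1 − p₀)/p₁} = 0.65193 / 0.83204 ≈ 0.7835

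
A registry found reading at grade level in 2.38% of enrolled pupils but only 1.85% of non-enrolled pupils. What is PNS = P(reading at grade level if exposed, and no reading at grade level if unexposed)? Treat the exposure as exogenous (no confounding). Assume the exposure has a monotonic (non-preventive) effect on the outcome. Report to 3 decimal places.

p₁ = 0.0238, p₀ = 0.0185.
Under exogeneity and monotonicity, PNS = p₁ − p₀.
PNS = 0.0238 − 0.0185 = 0.0053

PNS ≈ 0.005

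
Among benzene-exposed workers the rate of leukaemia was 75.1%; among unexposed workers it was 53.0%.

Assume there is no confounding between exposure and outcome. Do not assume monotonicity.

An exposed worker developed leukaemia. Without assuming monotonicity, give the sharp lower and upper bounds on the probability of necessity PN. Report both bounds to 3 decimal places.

p₁ = 0.751, p₀ = 0.53.
Under exogeneity alone the bounds on PN are max{0,(p₁−p₀)/p₁} ≤ PN ≤ min{1,(1−p₀)/p₁}.
  lower = (p₁ − p₀)/p₁ = 0.221 / 0.751 ≈ 0.2943
  upper = min{1, (1 − p₀)/p₁} = 0.47 / 0.751 ≈ 0.6258

0.294 ≤ PN ≤ 0.626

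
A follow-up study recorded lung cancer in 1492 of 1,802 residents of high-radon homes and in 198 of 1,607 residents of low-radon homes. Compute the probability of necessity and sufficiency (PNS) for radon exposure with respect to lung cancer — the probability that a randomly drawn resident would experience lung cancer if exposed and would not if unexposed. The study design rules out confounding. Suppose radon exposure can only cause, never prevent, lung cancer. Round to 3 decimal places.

PNS ≈ 0.705

p₁ = P(outcome | exposed) = 1492/1802 = 0.82797
p₀ = P(outcome | unexposed) = 198/1607 = 0.12321
Under exogeneity and monotonicity, PNS = p₁ − p₀.
PNS = 0.82797 − 0.12321 = 0.70476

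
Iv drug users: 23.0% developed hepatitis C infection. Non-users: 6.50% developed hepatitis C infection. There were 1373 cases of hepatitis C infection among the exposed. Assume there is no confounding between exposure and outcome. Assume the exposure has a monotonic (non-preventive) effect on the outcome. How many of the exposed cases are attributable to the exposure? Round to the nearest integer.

about 985 cases

p₁ = 0.23, p₀ = 0.065.
PN = (p₁ − p₀)/p₁ = (0.23 − 0.065) / 0.23 ≈ 0.71739.
Attributable cases ≈ PN × (exposed cases) = 0.71739 × 1373 ≈ 984.98.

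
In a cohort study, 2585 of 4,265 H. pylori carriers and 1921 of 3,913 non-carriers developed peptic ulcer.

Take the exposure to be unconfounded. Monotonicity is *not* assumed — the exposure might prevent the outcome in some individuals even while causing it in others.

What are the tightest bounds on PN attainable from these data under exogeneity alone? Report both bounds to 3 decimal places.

0.190 ≤ PN ≤ 0.840

p₁ = P(outcome | exposed) = 2585/4265 = 0.6061
p₀ = P(outcome | unexposed) = 1921/3913 = 0.49093
Under exogeneity alone the bounds on PN are max{0,(p₁−p₀)/p₁} ≤ PN ≤ min{1,(1−p₀)/p₁}.
  lower = (p₁ − p₀)/p₁ = 0.11517 / 0.6061 ≈ 0.1900
  upper = min{1, (1 − p₀)/p₁} = 0.50907 / 0.6061 ≈ 0.8399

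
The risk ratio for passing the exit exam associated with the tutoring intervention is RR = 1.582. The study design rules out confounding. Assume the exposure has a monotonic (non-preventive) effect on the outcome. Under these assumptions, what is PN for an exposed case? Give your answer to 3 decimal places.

Under exogeneity and monotonicity, PN = (RR − 1) / RR = 1 − 1/RR.
PN = (1.582 − 1) / 1.582 = 0.582 / 1.582 ≈ 0.3679

PN ≈ 0.368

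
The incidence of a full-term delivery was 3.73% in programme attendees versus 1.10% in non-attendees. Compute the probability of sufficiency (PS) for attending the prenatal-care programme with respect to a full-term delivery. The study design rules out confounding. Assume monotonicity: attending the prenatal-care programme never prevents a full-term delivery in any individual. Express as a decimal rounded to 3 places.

p₁ = 0.0373, p₀ = 0.011.
Under exogeneity and monotonicity, PS = (p₁ − p₀) / (1 − p₀).
PS = (0.0373 − 0.011) / (1 − 0.011) = 0.0263 / 0.989 ≈ 0.0266

PS ≈ 0.027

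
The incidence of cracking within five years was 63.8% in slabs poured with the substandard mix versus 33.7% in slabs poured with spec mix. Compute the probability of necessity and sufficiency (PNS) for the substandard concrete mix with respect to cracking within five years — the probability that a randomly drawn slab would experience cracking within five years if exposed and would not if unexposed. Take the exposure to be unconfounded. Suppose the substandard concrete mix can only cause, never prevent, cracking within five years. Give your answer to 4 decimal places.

p₁ = 0.638, p₀ = 0.337.
Under exogeneity and monotonicity, PNS = p₁ − p₀.
PNS = 0.638 − 0.337 = 0.301

PNS ≈ 0.3010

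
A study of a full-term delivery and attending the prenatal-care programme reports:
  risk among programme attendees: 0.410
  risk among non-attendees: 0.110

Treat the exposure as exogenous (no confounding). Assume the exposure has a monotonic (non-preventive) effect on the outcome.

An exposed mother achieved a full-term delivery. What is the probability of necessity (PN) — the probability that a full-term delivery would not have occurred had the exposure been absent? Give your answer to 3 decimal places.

PN ≈ 0.732

Let p₁ = 0.41, p₀ = 0.11.
Under exogeneity and monotonicity, PN = (p₁ − p₀) / p₁.
PN = (0.41 − 0.11) / 0.41 = 0.3 / 0.41 ≈ 0.7317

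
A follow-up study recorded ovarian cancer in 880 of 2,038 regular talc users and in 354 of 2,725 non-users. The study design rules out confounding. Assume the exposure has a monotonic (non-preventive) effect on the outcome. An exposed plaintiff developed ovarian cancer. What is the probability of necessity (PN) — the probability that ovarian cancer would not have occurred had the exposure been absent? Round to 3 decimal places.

p₁ = P(outcome | exposed) = 880/2038 = 0.4318
p₀ = P(outcome | unexposed) = 354/2725 = 0.12991
Under exogeneity and monotonicity, PN = (p₁ − p₀) / p₁.
PN = (0.4318 − 0.12991) / 0.4318 = 0.30189 / 0.4318 ≈ 0.6991

PN ≈ 0.699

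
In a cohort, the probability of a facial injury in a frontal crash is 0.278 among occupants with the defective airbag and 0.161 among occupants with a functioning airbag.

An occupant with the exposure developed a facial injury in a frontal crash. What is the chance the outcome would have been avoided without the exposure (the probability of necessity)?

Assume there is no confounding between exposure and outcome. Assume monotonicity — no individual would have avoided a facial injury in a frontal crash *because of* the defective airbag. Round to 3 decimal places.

Let p₁ = 0.278, p₀ = 0.161.
Under exogeneity and monotonicity, PN = (p₁ − p₀) / p₁.
PN = (0.278 − 0.161) / 0.278 = 0.117 / 0.278 ≈ 0.4209

PN ≈ 0.421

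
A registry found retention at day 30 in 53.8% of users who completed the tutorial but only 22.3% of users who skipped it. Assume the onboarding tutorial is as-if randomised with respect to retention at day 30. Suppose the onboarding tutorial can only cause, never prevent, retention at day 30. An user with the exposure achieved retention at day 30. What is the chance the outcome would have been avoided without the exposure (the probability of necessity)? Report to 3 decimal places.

PN ≈ 0.586

p₁ = 0.538, p₀ = 0.223.
Under exogeneity and monotonicity, PN = (p₁ − p₀) / p₁.
PN = (0.538 − 0.223) / 0.538 = 0.315 / 0.538 ≈ 0.5855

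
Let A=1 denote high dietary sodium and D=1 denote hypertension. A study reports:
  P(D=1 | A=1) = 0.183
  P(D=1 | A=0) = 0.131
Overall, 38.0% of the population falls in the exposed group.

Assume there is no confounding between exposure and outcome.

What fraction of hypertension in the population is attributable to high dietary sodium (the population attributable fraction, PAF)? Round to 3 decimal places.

PAF ≈ 0.131

Let p₁ = 0.183, p₀ = 0.131.
Overall risk P(Y=1) = π·p₁ + (1−π)·p₀ = 0.38×0.183 + 0.62×0.131 = 0.15076.
Under exogeneity, PAF = [P(Y=1) − p₀] / P(Y=1).
PAF = (0.15076 − 0.131) / 0.15076 ≈ 0.1311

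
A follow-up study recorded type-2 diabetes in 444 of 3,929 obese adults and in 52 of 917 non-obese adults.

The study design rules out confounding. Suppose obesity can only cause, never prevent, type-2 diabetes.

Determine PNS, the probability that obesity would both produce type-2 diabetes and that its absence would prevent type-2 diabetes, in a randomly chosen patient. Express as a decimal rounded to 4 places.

p₁ = P(outcome | exposed) = 444/3929 = 0.11301
p₀ = P(outcome | unexposed) = 52/917 = 0.056707
Under exogeneity and monotonicity, PNS = p₁ − p₀.
PNS = 0.11301 − 0.056707 = 0.056299

PNS ≈ 0.0563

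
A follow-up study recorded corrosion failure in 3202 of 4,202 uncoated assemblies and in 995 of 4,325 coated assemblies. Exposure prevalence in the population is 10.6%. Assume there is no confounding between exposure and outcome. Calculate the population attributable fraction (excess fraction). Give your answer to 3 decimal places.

PAF ≈ 0.197

p₁ = P(outcome | exposed) = 3202/4202 = 0.76202
p₀ = P(outcome | unexposed) = 995/4325 = 0.23006
Overall risk P(Y=1) = π·p₁ + (1−π)·p₀ = 0.106×0.76202 + 0.894×0.23006 = 0.28645.
Under exogeneity, PAF = [P(Y=1) − p₀] / P(Y=1).
PAF = (0.28645 − 0.23006) / 0.28645 ≈ 0.1969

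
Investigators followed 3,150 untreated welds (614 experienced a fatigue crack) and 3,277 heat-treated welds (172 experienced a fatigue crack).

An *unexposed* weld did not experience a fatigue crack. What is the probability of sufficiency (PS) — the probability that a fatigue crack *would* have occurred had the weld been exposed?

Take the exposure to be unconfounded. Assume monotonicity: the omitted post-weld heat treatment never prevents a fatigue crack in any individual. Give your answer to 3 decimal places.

PS ≈ 0.150

p₁ = P(outcome | exposed) = 614/3150 = 0.19492
p₀ = P(outcome | unexposed) = 172/3277 = 0.052487
Under exogeneity and monotonicity, PS = (p₁ − p₀) / (1 − p₀).
PS = (0.19492 − 0.052487) / (1 − 0.052487) = 0.14243 / 0.94751 ≈ 0.1503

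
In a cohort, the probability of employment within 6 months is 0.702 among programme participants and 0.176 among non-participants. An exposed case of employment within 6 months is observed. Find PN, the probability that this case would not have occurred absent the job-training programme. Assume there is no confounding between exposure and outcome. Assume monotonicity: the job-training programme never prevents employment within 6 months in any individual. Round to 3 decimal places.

Let p₁ = 0.702, p₀ = 0.176.
Under exogeneity and monotonicity, PN = (p₁ − p₀) / p₁.
PN = (0.702 − 0.176) / 0.702 = 0.526 / 0.702 ≈ 0.7493

PN ≈ 0.749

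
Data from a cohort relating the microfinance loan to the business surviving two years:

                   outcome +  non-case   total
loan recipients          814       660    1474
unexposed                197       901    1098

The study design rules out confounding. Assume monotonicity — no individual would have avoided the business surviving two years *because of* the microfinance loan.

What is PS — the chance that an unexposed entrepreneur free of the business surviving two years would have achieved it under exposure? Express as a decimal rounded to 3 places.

PS ≈ 0.454

p₁ = P(outcome | exposed) = 814/1474 = 0.55224
p₀ = P(outcome | unexposed) = 197/1098 = 0.17942
Under exogeneity and monotonicity, PS = (p₁ − p₀) / (1 − p₀).
PS = (0.55224 − 0.17942) / (1 − 0.17942) = 0.37282 / 0.82058 ≈ 0.4543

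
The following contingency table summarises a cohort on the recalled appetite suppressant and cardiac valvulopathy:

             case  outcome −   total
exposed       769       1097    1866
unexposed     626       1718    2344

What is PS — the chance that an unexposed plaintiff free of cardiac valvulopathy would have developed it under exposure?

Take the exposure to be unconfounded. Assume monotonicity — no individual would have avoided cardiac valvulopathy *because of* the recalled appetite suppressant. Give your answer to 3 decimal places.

p₁ = P(outcome | exposed) = 769/1866 = 0.41211
p₀ = P(outcome | unexposed) = 626/2344 = 0.26706
Under exogeneity and monotonicity, PS = (p₁ − p₀)/(1 − p₀).
PS = (0.41211 − 0.26706) / 0.73294 ≈ 0.1979

PS ≈ 0.198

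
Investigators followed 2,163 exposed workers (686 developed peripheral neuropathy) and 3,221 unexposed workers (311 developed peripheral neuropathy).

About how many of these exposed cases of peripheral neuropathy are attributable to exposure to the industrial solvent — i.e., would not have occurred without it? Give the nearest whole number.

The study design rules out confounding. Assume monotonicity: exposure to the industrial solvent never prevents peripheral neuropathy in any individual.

p₁ = P(outcome | exposed) = 686/2163 = 0.31715
p₀ = P(outcome | unexposed) = 311/3221 = 0.096554
PN = (p₁ − p₀)/p₁ = (0.31715 − 0.096554) / 0.31715 ≈ 0.69556.
Attributable cases ≈ PN × (exposed cases) = 0.69556 × 686 ≈ 477.15.

about 477 cases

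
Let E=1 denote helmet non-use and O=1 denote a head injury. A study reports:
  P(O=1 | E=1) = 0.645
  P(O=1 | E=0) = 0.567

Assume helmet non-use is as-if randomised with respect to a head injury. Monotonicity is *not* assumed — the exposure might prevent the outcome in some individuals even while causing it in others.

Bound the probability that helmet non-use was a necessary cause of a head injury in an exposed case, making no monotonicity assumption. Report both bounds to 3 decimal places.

0.121 ≤ PN ≤ 0.671

Let p₁ = 0.645, p₀ = 0.567.
Under exogeneity alone the bounds on PN are max{0,(p₁−p₀)/p₁} ≤ PN ≤ min{1,(1−p₀)/p₁}.
  lower = (p₁ − p₀)/p₁ = 0.078 / 0.645 ≈ 0.1209
  upper = min{1, (1 − p₀)/p₁} = 0.433 / 0.645 ≈ 0.6713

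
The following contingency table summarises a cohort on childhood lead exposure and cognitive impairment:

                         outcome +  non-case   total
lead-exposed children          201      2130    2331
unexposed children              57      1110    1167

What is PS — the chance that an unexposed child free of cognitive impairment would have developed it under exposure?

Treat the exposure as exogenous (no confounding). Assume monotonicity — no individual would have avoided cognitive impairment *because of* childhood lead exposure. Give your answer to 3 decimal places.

p₁ = P(outcome | exposed) = 201/2331 = 0.086229
p₀ = P(outcome | unexposed) = 57/1167 = 0.048843
Under exogeneity and monotonicity, PS = (p₁ − p₀)/(1 − p₀).
PS = (0.086229 − 0.048843) / 0.95116 ≈ 0.0393

PS ≈ 0.039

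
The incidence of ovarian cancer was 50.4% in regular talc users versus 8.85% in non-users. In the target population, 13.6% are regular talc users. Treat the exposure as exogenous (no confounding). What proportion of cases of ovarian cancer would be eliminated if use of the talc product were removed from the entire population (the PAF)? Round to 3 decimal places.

p₁ = 0.504, p₀ = 0.0885.
Overall risk P(Y=1) = π·p₁ + (1−π)·p₀ = 0.136×0.504 + 0.864×0.0885 = 0.14501.
Under exogeneity, PAF = [P(Y=1) − p₀] / P(Y=1).
PAF = (0.14501 − 0.0885) / 0.14501 ≈ 0.3897

PAF ≈ 0.390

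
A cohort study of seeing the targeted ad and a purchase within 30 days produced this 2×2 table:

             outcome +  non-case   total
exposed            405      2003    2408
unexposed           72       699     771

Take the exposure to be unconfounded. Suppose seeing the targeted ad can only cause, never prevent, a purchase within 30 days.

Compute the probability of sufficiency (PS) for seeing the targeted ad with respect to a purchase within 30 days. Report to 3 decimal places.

PS ≈ 0.083

p₁ = P(outcome | exposed) = 405/2408 = 0.16819
p₀ = P(outcome | unexposed) = 72/771 = 0.093385
Under exogeneity and monotonicity, PS = (p₁ − p₀) / (1 − p₀).
PS = (0.16819 − 0.093385) / (1 − 0.093385) = 0.074804 / 0.90661 ≈ 0.0825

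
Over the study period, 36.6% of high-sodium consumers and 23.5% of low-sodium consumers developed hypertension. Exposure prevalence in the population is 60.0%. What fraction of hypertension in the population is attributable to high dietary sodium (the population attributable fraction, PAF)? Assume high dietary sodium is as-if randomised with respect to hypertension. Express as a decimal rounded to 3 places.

p₁ = 0.366, p₀ = 0.235.
Overall risk P(Y=1) = π·p₁ + (1−π)·p₀ = 0.6×0.366 + 0.4×0.235 = 0.3136.
Under exogeneity, PAF = [P(Y=1) − p₀] / P(Y=1).
PAF = (0.3136 − 0.235) / 0.3136 ≈ 0.2506

PAF ≈ 0.251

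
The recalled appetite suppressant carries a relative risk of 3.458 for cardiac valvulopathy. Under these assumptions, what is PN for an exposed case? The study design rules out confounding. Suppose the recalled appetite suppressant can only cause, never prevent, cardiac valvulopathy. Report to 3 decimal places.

PN ≈ 0.711

Under exogeneity and monotonicity, PN = (RR − 1) / RR = 1 − 1/RR.
PN = (3.458 − 1) / 3.458 = 2.458 / 3.458 ≈ 0.7108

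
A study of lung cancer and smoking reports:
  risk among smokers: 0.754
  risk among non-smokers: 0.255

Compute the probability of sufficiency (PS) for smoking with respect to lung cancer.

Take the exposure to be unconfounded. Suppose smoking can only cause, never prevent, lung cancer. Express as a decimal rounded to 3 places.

PS ≈ 0.670

Let p₁ = 0.754, p₀ = 0.255.
Under exogeneity and monotonicity, PS = (p₁ − p₀) / (1 − p₀).
PS = (0.754 − 0.255) / (1 − 0.255) = 0.499 / 0.745 ≈ 0.6698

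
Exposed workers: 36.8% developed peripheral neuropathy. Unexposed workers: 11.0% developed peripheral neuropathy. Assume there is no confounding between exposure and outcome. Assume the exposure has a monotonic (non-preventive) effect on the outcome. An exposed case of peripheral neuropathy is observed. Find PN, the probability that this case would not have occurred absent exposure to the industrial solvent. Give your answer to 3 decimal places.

PN ≈ 0.701

p₁ = 0.368, p₀ = 0.11.
Under exogeneity and monotonicity, PN = (p₁ − p₀) / p₁.
PN = (0.368 − 0.11) / 0.368 = 0.258 / 0.368 ≈ 0.7011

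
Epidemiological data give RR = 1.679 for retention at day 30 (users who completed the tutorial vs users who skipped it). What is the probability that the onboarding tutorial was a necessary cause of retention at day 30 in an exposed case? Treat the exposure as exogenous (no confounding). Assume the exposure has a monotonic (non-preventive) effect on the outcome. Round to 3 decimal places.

PN ≈ 0.404

Under exogeneity and monotonicity, PN = (RR − 1) / RR = 1 − 1/RR.
PN = (1.679 − 1) / 1.679 = 0.679 / 1.679 ≈ 0.4044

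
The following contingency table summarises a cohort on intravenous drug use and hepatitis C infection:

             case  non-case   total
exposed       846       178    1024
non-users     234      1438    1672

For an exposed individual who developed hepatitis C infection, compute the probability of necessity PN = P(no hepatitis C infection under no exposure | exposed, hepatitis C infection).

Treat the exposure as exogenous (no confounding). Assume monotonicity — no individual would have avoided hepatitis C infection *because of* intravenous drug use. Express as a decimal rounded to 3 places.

p₁ = P(outcome | exposed) = 846/1024 = 0.82617
p₀ = P(outcome | unexposed) = 234/1672 = 0.13995
Under exogeneity and monotonicity, PN = (p₁ − p₀) / p₁.
PN = (0.82617 − 0.13995) / 0.82617 = 0.68622 / 0.82617 ≈ 0.8306

PN ≈ 0.831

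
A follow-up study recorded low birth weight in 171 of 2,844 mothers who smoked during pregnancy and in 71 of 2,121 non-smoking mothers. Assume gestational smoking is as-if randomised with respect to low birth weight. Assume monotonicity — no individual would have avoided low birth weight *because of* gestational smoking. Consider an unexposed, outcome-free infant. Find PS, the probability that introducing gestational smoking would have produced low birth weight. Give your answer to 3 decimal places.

p₁ = P(outcome | exposed) = 171/2844 = 0.060127
p₀ = P(outcome | unexposed) = 71/2121 = 0.033475
Under exogeneity and monotonicity, PS = (p₁ − p₀) / (1 − p₀).
PS = (0.060127 − 0.033475) / (1 − 0.033475) = 0.026652 / 0.96653 ≈ 0.0276

PS ≈ 0.028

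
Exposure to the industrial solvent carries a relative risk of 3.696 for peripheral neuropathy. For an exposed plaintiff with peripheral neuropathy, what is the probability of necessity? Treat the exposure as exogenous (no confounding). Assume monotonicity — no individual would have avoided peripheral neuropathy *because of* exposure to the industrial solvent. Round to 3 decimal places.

PN ≈ 0.729

Under exogeneity and monotonicity, PN = (RR − 1) / RR = 1 − 1/RR.
PN = (3.696 − 1) / 3.696 = 2.696 / 3.696 ≈ 0.7294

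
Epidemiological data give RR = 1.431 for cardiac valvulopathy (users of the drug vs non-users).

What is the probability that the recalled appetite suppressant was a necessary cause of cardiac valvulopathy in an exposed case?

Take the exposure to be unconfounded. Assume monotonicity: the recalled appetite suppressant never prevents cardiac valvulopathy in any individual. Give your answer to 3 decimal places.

PN ≈ 0.301

Under exogeneity and monotonicity, PN = (RR − 1) / RR = 1 − 1/RR.
PN = (1.431 − 1) / 1.431 = 0.431 / 1.431 ≈ 0.3012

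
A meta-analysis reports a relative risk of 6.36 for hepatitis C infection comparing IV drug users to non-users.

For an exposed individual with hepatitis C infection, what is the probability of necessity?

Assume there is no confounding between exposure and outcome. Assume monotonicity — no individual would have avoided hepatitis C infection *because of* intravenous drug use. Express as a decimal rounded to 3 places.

Under exogeneity and monotonicity, PN = (RR − 1) / RR = 1 − 1/RR.
PN = (6.36 − 1) / 6.36 = 5.36 / 6.36 ≈ 0.8428

PN ≈ 0.843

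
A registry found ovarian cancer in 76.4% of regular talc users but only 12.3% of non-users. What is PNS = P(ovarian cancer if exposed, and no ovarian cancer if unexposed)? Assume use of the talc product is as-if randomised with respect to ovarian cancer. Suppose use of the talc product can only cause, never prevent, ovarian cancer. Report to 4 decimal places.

PNS ≈ 0.6410

p₁ = 0.764, p₀ = 0.123.
Under exogeneity and monotonicity, PNS = p₁ − p₀.
PNS = 0.764 − 0.123 = 0.641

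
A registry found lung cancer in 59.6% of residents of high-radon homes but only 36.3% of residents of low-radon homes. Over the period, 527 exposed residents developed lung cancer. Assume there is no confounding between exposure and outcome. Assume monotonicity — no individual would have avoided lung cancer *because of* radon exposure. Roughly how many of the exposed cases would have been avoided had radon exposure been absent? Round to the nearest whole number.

p₁ = 0.596, p₀ = 0.363.
PN = (p₁ − p₀)/p₁ = (0.596 − 0.363) / 0.596 ≈ 0.39094.
Attributable cases ≈ PN × (exposed cases) = 0.39094 × 527 ≈ 206.03.

about 206 cases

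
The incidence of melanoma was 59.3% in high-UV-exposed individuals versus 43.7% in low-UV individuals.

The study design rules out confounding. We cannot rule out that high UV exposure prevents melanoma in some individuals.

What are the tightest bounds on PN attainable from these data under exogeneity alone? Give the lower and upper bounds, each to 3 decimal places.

p₁ = 0.593, p₀ = 0.437.
Under exogeneity alone the bounds on PN are max{0,(p₁−p₀)/p₁} ≤ PN ≤ min{1,(1−p₀)/p₁}.
  lower = (p₁ − p₀)/p₁ = 0.156 / 0.593 ≈ 0.2631
  upper = min{1, (1 − p₀)/p₁} = 0.563 / 0.593 ≈ 0.9494

0.263 ≤ PN ≤ 0.949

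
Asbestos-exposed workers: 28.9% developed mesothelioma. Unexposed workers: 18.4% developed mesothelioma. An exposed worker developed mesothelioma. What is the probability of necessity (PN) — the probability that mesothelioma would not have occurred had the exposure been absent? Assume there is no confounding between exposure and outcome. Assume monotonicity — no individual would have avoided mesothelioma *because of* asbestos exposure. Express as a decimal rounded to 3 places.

PN ≈ 0.363

p₁ = 0.289, p₀ = 0.184.
Under exogeneity and monotonicity, PN = (p₁ − p₀) / p₁.
PN = (0.289 − 0.184) / 0.289 = 0.105 / 0.289 ≈ 0.3633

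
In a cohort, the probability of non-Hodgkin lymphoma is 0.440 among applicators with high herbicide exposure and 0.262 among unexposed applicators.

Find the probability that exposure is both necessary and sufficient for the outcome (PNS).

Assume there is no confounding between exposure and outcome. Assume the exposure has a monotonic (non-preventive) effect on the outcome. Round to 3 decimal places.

PNS ≈ 0.178

Let p₁ = 0.44, p₀ = 0.262.
Under exogeneity and monotonicity, PNS = p₁ − p₀.
PNS = 0.44 − 0.262 = 0.178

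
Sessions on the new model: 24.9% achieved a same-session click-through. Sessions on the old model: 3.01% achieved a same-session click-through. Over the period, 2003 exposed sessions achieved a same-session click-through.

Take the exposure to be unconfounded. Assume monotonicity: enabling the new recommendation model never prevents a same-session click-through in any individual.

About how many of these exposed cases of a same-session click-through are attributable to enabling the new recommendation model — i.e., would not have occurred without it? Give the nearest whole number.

p₁ = 0.249, p₀ = 0.0301.
PN = (p₁ − p₀)/p₁ = (0.249 − 0.0301) / 0.249 ≈ 0.87912.
Attributable cases ≈ PN × (exposed cases) = 0.87912 × 2003 ≈ 1760.87.

about 1761 cases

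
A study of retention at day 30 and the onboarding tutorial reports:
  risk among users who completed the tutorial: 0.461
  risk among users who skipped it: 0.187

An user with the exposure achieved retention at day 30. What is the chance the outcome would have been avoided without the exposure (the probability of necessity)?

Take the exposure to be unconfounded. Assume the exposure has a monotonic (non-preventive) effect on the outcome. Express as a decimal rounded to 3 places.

PN ≈ 0.594

Let p₁ = 0.461, p₀ = 0.187.
Under exogeneity and monotonicity, PN = (p₁ − p₀) / p₁.
PN = (0.461 − 0.187) / 0.461 = 0.274 / 0.461 ≈ 0.5944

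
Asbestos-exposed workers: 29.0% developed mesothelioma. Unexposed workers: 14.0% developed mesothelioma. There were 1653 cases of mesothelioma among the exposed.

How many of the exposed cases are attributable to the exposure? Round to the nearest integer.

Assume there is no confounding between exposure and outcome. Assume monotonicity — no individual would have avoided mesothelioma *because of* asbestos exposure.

about 855 cases

p₁ = 0.29, p₀ = 0.14.
PN = (p₁ − p₀)/p₁ = (0.29 − 0.14) / 0.29 ≈ 0.51724.
Attributable cases ≈ PN × (exposed cases) = 0.51724 × 1653 ≈ 855.00.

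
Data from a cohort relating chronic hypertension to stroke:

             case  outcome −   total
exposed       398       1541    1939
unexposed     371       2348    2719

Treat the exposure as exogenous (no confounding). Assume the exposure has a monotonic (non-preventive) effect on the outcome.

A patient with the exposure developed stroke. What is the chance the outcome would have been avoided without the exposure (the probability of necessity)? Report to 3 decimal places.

PN ≈ 0.335

p₁ = P(outcome | exposed) = 398/1939 = 0.20526
p₀ = P(outcome | unexposed) = 371/2719 = 0.13645
Under exogeneity and monotonicity, PN = (p₁ − p₀)/p₁.
PN = (0.20526 − 0.13645) / 0.20526 ≈ 0.3352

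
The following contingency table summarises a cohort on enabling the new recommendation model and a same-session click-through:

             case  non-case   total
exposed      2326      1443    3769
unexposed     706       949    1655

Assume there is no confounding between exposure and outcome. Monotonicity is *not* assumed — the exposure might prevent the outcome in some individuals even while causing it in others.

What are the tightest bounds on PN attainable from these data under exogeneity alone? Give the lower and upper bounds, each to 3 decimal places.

p₁ = P(outcome | exposed) = 2326/3769 = 0.61714
p₀ = P(outcome | unexposed) = 706/1655 = 0.42659
Under exogeneity alone the bounds on PN are max{0,(p₁−p₀)/p₁} ≤ PN ≤ min{1,(1−p₀)/p₁}.
  lower = (p₁ − p₀)/p₁ = 0.19055 / 0.61714 ≈ 0.3088
  upper = min{1, (1 − p₀)/p₁} = 0.57341 / 0.61714 ≈ 0.9291

0.309 ≤ PN ≤ 0.929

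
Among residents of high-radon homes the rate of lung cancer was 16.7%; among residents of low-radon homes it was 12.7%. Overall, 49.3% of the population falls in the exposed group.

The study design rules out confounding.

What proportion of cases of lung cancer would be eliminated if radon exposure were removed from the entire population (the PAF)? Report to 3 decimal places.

PAF ≈ 0.134

p₁ = 0.167, p₀ = 0.127.
Overall risk P(Y=1) = π·p₁ + (1−π)·p₀ = 0.493×0.167 + 0.507×0.127 = 0.14672.
Under exogeneity, PAF = [P(Y=1) − p₀] / P(Y=1).
PAF = (0.14672 − 0.127) / 0.14672 ≈ 0.1344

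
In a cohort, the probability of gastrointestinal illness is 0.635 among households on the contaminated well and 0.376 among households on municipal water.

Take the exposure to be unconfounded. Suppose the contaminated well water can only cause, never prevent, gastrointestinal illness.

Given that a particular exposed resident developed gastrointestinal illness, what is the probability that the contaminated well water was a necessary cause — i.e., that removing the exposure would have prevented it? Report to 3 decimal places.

PN ≈ 0.408

Let p₁ = 0.635, p₀ = 0.376.
Under exogeneity and monotonicity, PN = (p₁ − p₀) / p₁.
PN = (0.635 − 0.376) / 0.635 = 0.259 / 0.635 ≈ 0.4079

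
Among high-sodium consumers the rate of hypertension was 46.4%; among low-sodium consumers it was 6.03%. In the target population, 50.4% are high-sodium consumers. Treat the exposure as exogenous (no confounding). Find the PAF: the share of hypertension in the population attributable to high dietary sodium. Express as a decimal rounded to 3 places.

PAF ≈ 0.771

p₁ = 0.464, p₀ = 0.0603.
Overall risk P(Y=1) = π·p₁ + (1−π)·p₀ = 0.504×0.464 + 0.496×0.0603 = 0.26376.
Under exogeneity, PAF = [P(Y=1) − p₀] / P(Y=1).
PAF = (0.26376 − 0.0603) / 0.26376 ≈ 0.7714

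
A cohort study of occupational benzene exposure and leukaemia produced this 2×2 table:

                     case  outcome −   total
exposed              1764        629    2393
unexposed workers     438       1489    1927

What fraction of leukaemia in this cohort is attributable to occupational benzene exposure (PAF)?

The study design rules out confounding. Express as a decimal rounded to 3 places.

PAF ≈ 0.554

p₁ = P(outcome | exposed) = 1764/2393 = 0.73715
p₀ = P(outcome | unexposed) = 438/1927 = 0.2273
Exposure prevalence π = 2393/4320 = 0.55394; overall risk P(Y=1) = 0.50972.
Under exogeneity, PAF = [P(Y=1) − p₀]/P(Y=1).
PAF = (0.50972 − 0.2273) / 0.50972 ≈ 0.5541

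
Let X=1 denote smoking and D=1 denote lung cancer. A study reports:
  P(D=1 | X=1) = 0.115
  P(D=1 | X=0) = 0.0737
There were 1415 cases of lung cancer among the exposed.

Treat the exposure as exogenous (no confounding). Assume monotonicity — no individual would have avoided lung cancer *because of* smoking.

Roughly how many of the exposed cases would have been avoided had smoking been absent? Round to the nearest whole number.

about 508 cases

Let p₁ = 0.115, p₀ = 0.0737.
PN = (p₁ − p₀)/p₁ = (0.115 − 0.0737) / 0.115 ≈ 0.35913.
Attributable cases ≈ PN × (exposed cases) = 0.35913 × 1415 ≈ 508.17.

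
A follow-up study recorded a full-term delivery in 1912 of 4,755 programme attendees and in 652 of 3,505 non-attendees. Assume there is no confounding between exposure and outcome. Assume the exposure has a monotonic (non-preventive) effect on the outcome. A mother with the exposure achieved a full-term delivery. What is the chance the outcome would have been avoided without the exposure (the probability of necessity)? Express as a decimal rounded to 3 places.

PN ≈ 0.537

p₁ = P(outcome | exposed) = 1912/4755 = 0.4021
p₀ = P(outcome | unexposed) = 652/3505 = 0.18602
Under exogeneity and monotonicity, PN = (p₁ − p₀) / p₁.
PN = (0.4021 − 0.18602) / 0.4021 = 0.21608 / 0.4021 ≈ 0.5374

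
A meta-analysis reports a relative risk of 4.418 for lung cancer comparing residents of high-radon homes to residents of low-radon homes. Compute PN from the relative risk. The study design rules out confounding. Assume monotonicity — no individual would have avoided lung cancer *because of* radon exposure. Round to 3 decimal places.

PN ≈ 0.774

Under exogeneity and monotonicity, PN = (RR − 1) / RR = 1 − 1/RR.
PN = (4.418 − 1) / 4.418 = 3.418 / 4.418 ≈ 0.7737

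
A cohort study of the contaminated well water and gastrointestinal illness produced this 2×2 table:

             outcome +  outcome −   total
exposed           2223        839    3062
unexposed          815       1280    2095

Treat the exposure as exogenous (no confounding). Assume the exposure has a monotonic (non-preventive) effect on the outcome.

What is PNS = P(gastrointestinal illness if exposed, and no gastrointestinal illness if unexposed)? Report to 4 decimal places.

PNS ≈ 0.3370

p₁ = P(outcome | exposed) = 2223/3062 = 0.726
p₀ = P(outcome | unexposed) = 815/2095 = 0.38902
Under exogeneity and monotonicity, PNS = p₁ − p₀.
PNS = 0.726 − 0.38902 = 0.33697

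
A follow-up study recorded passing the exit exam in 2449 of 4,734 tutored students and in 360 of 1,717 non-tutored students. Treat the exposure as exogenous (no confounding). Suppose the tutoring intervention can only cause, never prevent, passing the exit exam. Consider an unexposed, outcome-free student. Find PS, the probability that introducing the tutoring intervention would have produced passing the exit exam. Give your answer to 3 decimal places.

p₁ = P(outcome | exposed) = 2449/4734 = 0.51732
p₀ = P(outcome | unexposed) = 360/1717 = 0.20967
Under exogeneity and monotonicity, PS = (p₁ − p₀) / (1 − p₀).
PS = (0.51732 − 0.20967) / (1 − 0.20967) = 0.30765 / 0.79033 ≈ 0.3893

PS ≈ 0.389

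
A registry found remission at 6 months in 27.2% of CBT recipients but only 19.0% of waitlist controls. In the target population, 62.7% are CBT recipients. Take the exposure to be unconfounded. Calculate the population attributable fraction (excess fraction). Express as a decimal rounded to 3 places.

p₁ = 0.272, p₀ = 0.19.
Overall risk P(Y=1) = π·p₁ + (1−π)·p₀ = 0.627×0.272 + 0.373×0.19 = 0.24141.
Under exogeneity, PAF = [P(Y=1) − p₀] / P(Y=1).
PAF = (0.24141 − 0.19) / 0.24141 ≈ 0.2130

PAF ≈ 0.213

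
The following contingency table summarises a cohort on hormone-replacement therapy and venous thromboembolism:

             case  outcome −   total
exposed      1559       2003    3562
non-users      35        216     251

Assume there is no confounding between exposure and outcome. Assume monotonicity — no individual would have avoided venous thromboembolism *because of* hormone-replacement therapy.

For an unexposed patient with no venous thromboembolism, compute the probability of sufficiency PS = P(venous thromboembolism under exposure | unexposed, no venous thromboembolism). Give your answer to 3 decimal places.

PS ≈ 0.347

p₁ = P(outcome | exposed) = 1559/3562 = 0.43768
p₀ = P(outcome | unexposed) = 35/251 = 0.13944
Under exogeneity and monotonicity, PS = (p₁ − p₀)/(1 − p₀).
PS = (0.43768 − 0.13944) / 0.86056 ≈ 0.3466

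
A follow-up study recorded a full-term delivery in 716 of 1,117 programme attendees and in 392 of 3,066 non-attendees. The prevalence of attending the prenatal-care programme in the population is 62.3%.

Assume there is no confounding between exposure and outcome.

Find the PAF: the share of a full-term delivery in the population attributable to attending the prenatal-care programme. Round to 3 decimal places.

p₁ = P(outcome | exposed) = 716/1117 = 0.641
p₀ = P(outcome | unexposed) = 392/3066 = 0.12785
Overall risk P(Y=1) = π·p₁ + (1−π)·p₀ = 0.623×0.641 + 0.377×0.12785 = 0.44755.
Under exogeneity, PAF = [P(Y=1) − p₀] / P(Y=1).
PAF = (0.44755 − 0.12785) / 0.44755 ≈ 0.7143

PAF ≈ 0.714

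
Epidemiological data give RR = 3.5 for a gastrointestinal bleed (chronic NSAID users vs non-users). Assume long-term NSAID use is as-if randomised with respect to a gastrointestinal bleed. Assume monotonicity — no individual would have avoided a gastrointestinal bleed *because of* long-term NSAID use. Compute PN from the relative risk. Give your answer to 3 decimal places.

Under exogeneity and monotonicity, PN = (RR − 1) / RR = 1 − 1/RR.
PN = (3.5 − 1) / 3.5 = 2.5 / 3.5 ≈ 0.7143

PN ≈ 0.714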